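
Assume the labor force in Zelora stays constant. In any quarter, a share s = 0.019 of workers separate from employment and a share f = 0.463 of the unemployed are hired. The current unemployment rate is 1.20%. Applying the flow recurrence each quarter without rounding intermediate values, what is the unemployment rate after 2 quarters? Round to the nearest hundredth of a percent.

Unemployment rate after two quarters ≈ 3.21%.

With a fixed labor force, u_{t+1} = u_t + s·(1−u_t) − f·u_t = u_t·(1−s−f) + s.
Here 1−s−f = 0.518 and s = 0.019.
u_1 = 0.012000 × 0.518 + 0.019 = 0.025216.
u_2 = 0.025216 × 0.518 + 0.019 = 0.032062.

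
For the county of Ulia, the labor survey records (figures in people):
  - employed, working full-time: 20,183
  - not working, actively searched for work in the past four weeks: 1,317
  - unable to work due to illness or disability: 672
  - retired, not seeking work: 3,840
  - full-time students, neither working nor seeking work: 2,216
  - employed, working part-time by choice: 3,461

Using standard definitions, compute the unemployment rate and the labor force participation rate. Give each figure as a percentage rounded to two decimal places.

Unemployment rate ≈ 5.28%; labor force participation rate ≈ 78.77%.

Employed = 20,183 + 3,461 = 23,644.
Unemployed = 1,317.
Labor force = 23,644 + 1,317 = 24,961.
Not in labor force = 672 + 3,840 + 2,216 = 6,728 (those not working and not actively searching are outside the labor force).
Civilian working-age population = 24,961 + 6,728 = 31,689.
Unemployment rate = 1,317 / 24,961 = 5.28%.
Labor force participation rate = 24,961 / 31,689 = 78.77%.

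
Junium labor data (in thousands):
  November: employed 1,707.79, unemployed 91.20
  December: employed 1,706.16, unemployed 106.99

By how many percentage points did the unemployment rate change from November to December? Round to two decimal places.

November: labor force = 1,707.79 + 91.20 = 1,798.99; u = 91.20/1,798.99 = 5.07%.
December: labor force = 1,706.16 + 106.99 = 1,813.15; u = 106.99/1,813.15 = 5.90%.
Change = 5.90% − 5.07% = +0.83 pp.

The unemployment rate changed by +0.83 percentage points.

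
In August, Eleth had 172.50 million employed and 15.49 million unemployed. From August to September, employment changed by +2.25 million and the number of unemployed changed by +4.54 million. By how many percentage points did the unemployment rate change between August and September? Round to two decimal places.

August: labor force = 172.50 + 15.49 = 187.99; u = 15.49/187.99 = 8.24%.
September: labor force = 174.75 + 20.03 = 194.78; u = 20.03/194.78 = 10.28%.
Change = 10.28% − 8.24% = +2.04 pp.

The unemployment rate changed by +2.04 percentage points.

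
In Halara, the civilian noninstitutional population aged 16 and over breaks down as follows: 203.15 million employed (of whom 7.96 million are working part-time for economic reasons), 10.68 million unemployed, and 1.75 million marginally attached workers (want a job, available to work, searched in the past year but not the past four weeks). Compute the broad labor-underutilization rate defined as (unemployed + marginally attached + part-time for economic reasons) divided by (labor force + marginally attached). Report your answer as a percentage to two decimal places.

Broad underutilization rate ≈ 9.46%.

Labor force = 203.15 + 10.68 = 213.83 million.
Numerator = 10.68 + 1.75 + 7.96 = 20.39 million.
Denominator = 213.83 + 1.75 = 215.58 million.
Broad rate = 20.39 / 215.58 = 9.46%.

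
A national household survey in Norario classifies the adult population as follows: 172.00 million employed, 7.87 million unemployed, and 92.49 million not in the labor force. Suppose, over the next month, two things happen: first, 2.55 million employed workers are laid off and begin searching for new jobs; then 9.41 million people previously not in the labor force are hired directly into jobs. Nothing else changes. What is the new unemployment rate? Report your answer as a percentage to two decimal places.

Initially, labor force = 172.00 + 7.87 = 179.87 million, so u = 7.87/179.87 = 4.38%.
After the first change, employed falls and unemployed rises by 2.55; labor force unchanged → E = 169.45, U = 10.42, labor force = 179.87 million.
After the second change, employed and labor force both rise by 9.41; unemployed unchanged → E = 178.86, U = 10.42, labor force = 189.28 million.
New unemployment rate = 10.42 / 189.28 = 5.51%.

New unemployment rate ≈ 5.51%.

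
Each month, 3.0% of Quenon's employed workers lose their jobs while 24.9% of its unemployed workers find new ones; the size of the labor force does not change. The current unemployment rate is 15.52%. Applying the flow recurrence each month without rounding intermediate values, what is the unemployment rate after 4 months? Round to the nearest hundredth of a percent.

Unemployment rate after four months ≈ 12.04%.

With a fixed labor force, u_{t+1} = u_t + s·(1−u_t) − f·u_t = u_t·(1−s−f) + s.
Here 1−s−f = 0.721 and s = 0.030.
u_1 = 0.155200 × 0.721 + 0.030 = 0.141899.
u_2 = 0.141899 × 0.721 + 0.030 = 0.132309.
u_3 = 0.132309 × 0.721 + 0.030 = 0.125395.
u_4 = 0.125395 × 0.721 + 0.030 = 0.120410.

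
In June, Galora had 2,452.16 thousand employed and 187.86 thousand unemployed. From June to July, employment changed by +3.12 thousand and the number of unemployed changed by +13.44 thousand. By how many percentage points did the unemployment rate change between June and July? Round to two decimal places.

June: labor force = 2,452.16 + 187.86 = 2,640.02; u = 187.86/2,640.02 = 7.12%.
July: labor force = 2,455.28 + 201.30 = 2,656.58; u = 201.30/2,656.58 = 7.58%.
Change = 7.58% − 7.12% = +0.46 pp.

The unemployment rate changed by +0.46 percentage points.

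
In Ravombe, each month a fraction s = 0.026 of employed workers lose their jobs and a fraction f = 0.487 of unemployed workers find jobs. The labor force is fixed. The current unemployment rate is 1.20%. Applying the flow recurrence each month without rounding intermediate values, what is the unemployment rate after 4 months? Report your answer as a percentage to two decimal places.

With a fixed labor force, u_{t+1} = u_t + s·(1−u_t) − f·u_t = u_t·(1−s−f) + s.
Here 1−s−f = 0.487 and s = 0.026.
u_1 = 0.012000 × 0.487 + 0.026 = 0.031844.
u_2 = 0.031844 × 0.487 + 0.026 = 0.041508.
u_3 = 0.041508 × 0.487 + 0.026 = 0.046214.
u_4 = 0.046214 × 0.487 + 0.026 = 0.048506.

Unemployment rate after four months ≈ 4.85%.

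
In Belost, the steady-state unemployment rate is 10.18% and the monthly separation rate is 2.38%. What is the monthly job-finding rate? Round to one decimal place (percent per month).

Job-finding rate ≈ 21.0% per month.

From u* = s/(s+f): f = s·(1−u)/u.
f = 2.38 × (1 − 0.1018) / 0.1018 = 2.1377 / 0.1018 ≈ 21.0% per month.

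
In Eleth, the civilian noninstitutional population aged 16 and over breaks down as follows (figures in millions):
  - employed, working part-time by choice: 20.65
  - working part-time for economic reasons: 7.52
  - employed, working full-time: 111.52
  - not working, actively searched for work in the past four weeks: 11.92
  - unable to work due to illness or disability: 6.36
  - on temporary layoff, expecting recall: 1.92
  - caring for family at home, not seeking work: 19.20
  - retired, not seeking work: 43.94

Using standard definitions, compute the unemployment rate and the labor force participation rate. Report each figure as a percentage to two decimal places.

Employed = 20.65 + 7.52 + 111.52 = 139.69 million (anyone who worked, including part-time for economic reasons, counts as employed).
Unemployed = 11.92 + 1.92 = 13.84 million (jobless and actively searching, or on temporary layoff).
Labor force = 139.69 + 13.84 = 153.53 million.
Not in labor force = 6.36 + 19.20 + 43.94 = 69.50 million (those not working and not actively searching are outside the labor force).
Civilian working-age population = 153.53 + 69.50 = 223.03 million.
Unemployment rate = 13.84 / 153.53 = 9.01%.
Labor force participation rate = 153.53 / 223.03 = 68.84%.

Unemployment rate ≈ 9.01%; labor force participation rate ≈ 68.84%.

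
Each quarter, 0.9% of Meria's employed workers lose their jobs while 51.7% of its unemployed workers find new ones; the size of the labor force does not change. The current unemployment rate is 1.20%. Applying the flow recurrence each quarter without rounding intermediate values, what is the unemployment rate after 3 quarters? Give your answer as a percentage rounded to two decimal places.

Unemployment rate after three quarters ≈ 1.66%.

With a fixed labor force, u_{t+1} = u_t + s·(1−u_t) − f·u_t = u_t·(1−s−f) + s.
Here 1−s−f = 0.474 and s = 0.009.
u_1 = 0.012000 × 0.474 + 0.009 = 0.014688.
u_2 = 0.014688 × 0.474 + 0.009 = 0.015962.
u_3 = 0.015962 × 0.474 + 0.009 = 0.016566.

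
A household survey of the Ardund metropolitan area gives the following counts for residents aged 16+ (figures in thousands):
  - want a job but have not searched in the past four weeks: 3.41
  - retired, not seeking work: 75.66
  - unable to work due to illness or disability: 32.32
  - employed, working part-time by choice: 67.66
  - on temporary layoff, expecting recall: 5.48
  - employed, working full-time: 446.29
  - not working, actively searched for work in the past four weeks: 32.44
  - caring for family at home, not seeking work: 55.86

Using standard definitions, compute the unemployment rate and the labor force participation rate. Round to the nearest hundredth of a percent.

Unemployment rate ≈ 6.87%; labor force participation rate ≈ 76.74%.

Employed = 67.66 + 446.29 = 513.95 thousand.
Unemployed = 5.48 + 32.44 = 37.92 thousand (jobless and actively searching, or on temporary layoff).
Labor force = 513.95 + 37.92 = 551.87 thousand.
Not in labor force = 3.41 + 75.66 + 32.32 + 55.86 = 167.25 thousand (those not working and not actively searching are outside the labor force — including those who want a job but have given up searching).
Civilian working-age population = 551.87 + 167.25 = 719.12 thousand.
Unemployment rate = 37.92 / 551.87 = 6.87%.
Labor force participation rate = 551.87 / 719.12 = 76.74%.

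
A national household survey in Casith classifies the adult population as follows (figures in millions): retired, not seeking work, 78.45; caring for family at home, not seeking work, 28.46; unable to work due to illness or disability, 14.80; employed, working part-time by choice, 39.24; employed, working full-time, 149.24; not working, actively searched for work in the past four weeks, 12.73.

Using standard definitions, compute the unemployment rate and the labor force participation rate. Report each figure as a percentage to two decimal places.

Employed = 39.24 + 149.24 = 188.48 million.
Unemployed = 12.73 million.
Labor force = 188.48 + 12.73 = 201.21 million.
Not in labor force = 78.45 + 28.46 + 14.80 = 121.71 million (those not working and not actively searching are outside the labor force).
Civilian working-age population = 201.21 + 121.71 = 322.92 million.
Unemployment rate = 12.73 / 201.21 = 6.33%.
Labor force participation rate = 201.21 / 322.92 = 62.31%.

Unemployment rate ≈ 6.33%; labor force participation rate ≈ 62.31%.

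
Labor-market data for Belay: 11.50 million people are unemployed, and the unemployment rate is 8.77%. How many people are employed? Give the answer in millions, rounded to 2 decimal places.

Labor force = U / u = 11.50 / 0.0877 ≈ 131.13 million.
Employed = labor force − unemployed = 131.13 − 11.50 = 119.63 million.

About 119.63 million are employed.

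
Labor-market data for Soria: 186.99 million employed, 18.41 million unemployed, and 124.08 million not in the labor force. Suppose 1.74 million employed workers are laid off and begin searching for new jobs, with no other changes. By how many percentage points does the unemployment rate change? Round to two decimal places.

The unemployment rate changes by +0.85 percentage points.

Initially, labor force = 186.99 + 18.41 = 205.40 million, so u = 18.41/205.40 = 8.96%.
After the change, employed falls and unemployed rises by 1.74; labor force unchanged → E = 185.25, U = 20.15, labor force = 205.40 million.
New unemployment rate = 20.15 / 205.40 = 9.81%.
Change = 9.81% − 8.96% = +0.85 percentage points.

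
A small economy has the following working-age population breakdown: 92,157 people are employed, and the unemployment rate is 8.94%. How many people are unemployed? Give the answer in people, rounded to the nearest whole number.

About 9,048 are unemployed.

Let U be the number unemployed. The labor force is E + U, and U/(E+U) = 0.0894.
So U = 0.0894 × 92,157 / (1 − 0.0894) = 8238.84 / 0.9106 ≈ 9,048.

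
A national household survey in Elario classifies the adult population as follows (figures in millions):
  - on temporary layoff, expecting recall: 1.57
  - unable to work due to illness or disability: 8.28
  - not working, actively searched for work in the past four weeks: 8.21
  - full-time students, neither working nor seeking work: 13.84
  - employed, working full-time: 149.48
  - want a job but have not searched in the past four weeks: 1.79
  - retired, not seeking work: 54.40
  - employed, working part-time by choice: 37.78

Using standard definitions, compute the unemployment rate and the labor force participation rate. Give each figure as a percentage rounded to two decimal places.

Unemployment rate ≈ 4.96%; labor force participation rate ≈ 71.56%.

Employed = 149.48 + 37.78 = 187.26 million.
Unemployed = 1.57 + 8.21 = 9.78 million (jobless and actively searching, or on temporary layoff).
Labor force = 187.26 + 9.78 = 197.04 million.
Not in labor force = 8.28 + 13.84 + 1.79 + 54.40 = 78.31 million (those not working and not actively searching are outside the labor force — including those who want a job but have given up searching).
Civilian working-age population = 197.04 + 78.31 = 275.35 million.
Unemployment rate = 9.78 / 197.04 = 4.96%.
Labor force participation rate = 197.04 / 275.35 = 71.56%.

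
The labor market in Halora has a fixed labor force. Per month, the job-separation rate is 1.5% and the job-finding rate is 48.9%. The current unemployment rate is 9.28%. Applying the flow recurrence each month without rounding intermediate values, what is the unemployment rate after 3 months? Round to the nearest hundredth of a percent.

With a fixed labor force, u_{t+1} = u_t + s·(1−u_t) − f·u_t = u_t·(1−s−f) + s.
Here 1−s−f = 0.496 and s = 0.015.
u_1 = 0.092800 × 0.496 + 0.015 = 0.061029.
u_2 = 0.061029 × 0.496 + 0.015 = 0.045270.
u_3 = 0.045270 × 0.496 + 0.015 = 0.037454.

Unemployment rate after three months ≈ 3.75%.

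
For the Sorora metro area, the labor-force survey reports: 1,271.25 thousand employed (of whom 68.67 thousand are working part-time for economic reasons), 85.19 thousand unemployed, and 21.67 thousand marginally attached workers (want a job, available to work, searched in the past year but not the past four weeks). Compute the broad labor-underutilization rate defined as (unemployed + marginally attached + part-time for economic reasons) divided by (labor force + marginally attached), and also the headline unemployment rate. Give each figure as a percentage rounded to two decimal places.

Labor force = 1,271.25 + 85.19 = 1,356.44 thousand.
Numerator = 85.19 + 21.67 + 68.67 = 175.53 thousand.
Denominator = 1,356.44 + 21.67 = 1,378.11 thousand.
Broad rate = 175.53 / 1,378.11 = 12.74%.
Headline unemployment rate = 85.19 / 1,356.44 = 6.28%.

Broad underutilization rate ≈ 12.74%; headline unemployment rate ≈ 6.28%.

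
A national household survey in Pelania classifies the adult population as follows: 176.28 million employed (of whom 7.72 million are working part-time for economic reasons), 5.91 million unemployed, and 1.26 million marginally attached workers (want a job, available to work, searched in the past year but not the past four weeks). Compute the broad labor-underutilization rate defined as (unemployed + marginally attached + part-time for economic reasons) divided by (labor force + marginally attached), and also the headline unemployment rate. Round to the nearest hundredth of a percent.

Labor force = 176.28 + 5.91 = 182.19 million.
Numerator = 5.91 + 1.26 + 7.72 = 14.89 million.
Denominator = 182.19 + 1.26 = 183.45 million.
Broad rate = 14.89 / 183.45 = 8.12%.
Headline unemployment rate = 5.91 / 182.19 = 3.24%.

Broad underutilization rate ≈ 8.12%; headline unemployment rate ≈ 3.24%.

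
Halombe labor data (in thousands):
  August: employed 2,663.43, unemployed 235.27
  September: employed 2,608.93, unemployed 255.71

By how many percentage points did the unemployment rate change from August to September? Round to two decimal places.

August: labor force = 2,663.43 + 235.27 = 2,898.70; u = 235.27/2,898.70 = 8.12%.
September: labor force = 2,608.93 + 255.71 = 2,864.64; u = 255.71/2,864.64 = 8.93%.
Change = 8.93% − 8.12% = +0.81 pp.

The unemployment rate changed by +0.81 percentage points.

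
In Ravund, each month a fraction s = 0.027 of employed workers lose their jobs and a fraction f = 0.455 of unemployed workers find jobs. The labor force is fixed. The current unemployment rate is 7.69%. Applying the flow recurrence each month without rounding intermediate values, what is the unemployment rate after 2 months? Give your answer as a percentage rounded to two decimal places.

With a fixed labor force, u_{t+1} = u_t + s·(1−u_t) − f·u_t = u_t·(1−s−f) + s.
Here 1−s−f = 0.518 and s = 0.027.
u_1 = 0.076900 × 0.518 + 0.027 = 0.066834.
u_2 = 0.066834 × 0.518 + 0.027 = 0.061620.

Unemployment rate after two months ≈ 6.16%.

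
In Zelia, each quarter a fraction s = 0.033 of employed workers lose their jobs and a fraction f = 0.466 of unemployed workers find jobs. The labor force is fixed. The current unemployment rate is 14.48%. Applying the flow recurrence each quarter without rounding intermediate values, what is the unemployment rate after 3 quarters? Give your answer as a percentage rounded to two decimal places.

Unemployment rate after three quarters ≈ 7.60%.

With a fixed labor force, u_{t+1} = u_t + s·(1−u_t) − f·u_t = u_t·(1−s−f) + s.
Here 1−s−f = 0.501 and s = 0.033.
u_1 = 0.144800 × 0.501 + 0.033 = 0.105545.
u_2 = 0.105545 × 0.501 + 0.033 = 0.085878.
u_3 = 0.085878 × 0.501 + 0.033 = 0.076025.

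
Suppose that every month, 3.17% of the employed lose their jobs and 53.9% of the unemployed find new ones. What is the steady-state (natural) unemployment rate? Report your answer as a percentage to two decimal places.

Steady-state unemployment rate ≈ 5.55%.

At steady state the flows balance: s·E = f·U, so U/(E+U) = s/(s+f).
u* = 3.17 / (3.17 + 53.9) = 3.17 / 57.07 = 5.55%.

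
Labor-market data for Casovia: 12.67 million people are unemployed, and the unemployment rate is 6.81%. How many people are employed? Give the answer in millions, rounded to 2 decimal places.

About 173.38 million are employed.

Labor force = U / u = 12.67 / 0.0681 ≈ 186.05 million.
Employed = labor force − unemployed = 186.05 − 12.67 = 173.38 million.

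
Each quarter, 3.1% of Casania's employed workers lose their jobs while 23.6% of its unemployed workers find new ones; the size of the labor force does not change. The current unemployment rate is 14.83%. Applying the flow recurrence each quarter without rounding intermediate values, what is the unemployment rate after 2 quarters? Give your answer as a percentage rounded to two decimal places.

Unemployment rate after two quarters ≈ 13.34%.

With a fixed labor force, u_{t+1} = u_t + s·(1−u_t) − f·u_t = u_t·(1−s−f) + s.
Here 1−s−f = 0.733 and s = 0.031.
u_1 = 0.148300 × 0.733 + 0.031 = 0.139704.
u_2 = 0.139704 × 0.733 + 0.031 = 0.133403.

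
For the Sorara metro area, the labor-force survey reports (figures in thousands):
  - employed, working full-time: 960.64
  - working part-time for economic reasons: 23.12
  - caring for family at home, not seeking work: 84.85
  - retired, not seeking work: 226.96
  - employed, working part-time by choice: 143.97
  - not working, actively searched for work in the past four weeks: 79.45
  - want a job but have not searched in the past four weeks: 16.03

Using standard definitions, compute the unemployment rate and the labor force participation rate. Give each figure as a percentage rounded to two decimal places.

Employed = 960.64 + 23.12 + 143.97 = 1,127.73 thousand (anyone who worked, including part-time for economic reasons, counts as employed).
Unemployed = 79.45 thousand.
Labor force = 1,127.73 + 79.45 = 1,207.18 thousand.
Not in labor force = 84.85 + 226.96 + 16.03 = 327.84 thousand (those not working and not actively searching are outside the labor force — including those who want a job but have given up searching).
Civilian working-age population = 1,207.18 + 327.84 = 1,535.02 thousand.
Unemployment rate = 79.45 / 1,207.18 = 6.58%.
Labor force participation rate = 1,207.18 / 1,535.02 = 78.64%.

Unemployment rate ≈ 6.58%; labor force participation rate ≈ 78.64%.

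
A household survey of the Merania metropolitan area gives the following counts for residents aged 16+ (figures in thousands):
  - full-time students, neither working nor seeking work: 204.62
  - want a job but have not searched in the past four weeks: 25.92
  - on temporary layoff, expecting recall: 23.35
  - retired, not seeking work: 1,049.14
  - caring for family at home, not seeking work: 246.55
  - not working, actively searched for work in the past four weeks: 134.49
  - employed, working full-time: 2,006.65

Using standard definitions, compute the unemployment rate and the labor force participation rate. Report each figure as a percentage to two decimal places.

Unemployment rate ≈ 7.29%; labor force participation rate ≈ 58.65%.

Employed = 2,006.65 thousand.
Unemployed = 23.35 + 134.49 = 157.84 thousand (jobless and actively searching, or on temporary layoff).
Labor force = 2,006.65 + 157.84 = 2,164.49 thousand.
Not in labor force = 204.62 + 25.92 + 1,049.14 + 246.55 = 1,526.23 thousand (those not working and not actively searching are outside the labor force — including those who want a job but have given up searching).
Civilian working-age population = 2,164.49 + 1,526.23 = 3,690.72 thousand.
Unemployment rate = 157.84 / 2,164.49 = 7.29%.
Labor force participation rate = 2,164.49 / 3,690.72 = 58.65%.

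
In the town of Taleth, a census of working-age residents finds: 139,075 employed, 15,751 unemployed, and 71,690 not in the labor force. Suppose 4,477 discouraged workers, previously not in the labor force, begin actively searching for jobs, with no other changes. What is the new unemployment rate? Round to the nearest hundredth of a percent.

Initially, labor force = 139,075 + 15,751 = 154,826, so u = 15,751/154,826 = 10.17%.
After the change, unemployed and labor force both rise by 4,477 → E = 139,075, U = 20,228, labor force = 159,303.
New unemployment rate = 20,228 / 159,303 = 12.70%.

New unemployment rate ≈ 12.70%.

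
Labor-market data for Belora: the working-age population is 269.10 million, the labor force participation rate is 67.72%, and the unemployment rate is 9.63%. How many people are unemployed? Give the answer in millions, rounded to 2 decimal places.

About 17.55 million are unemployed.

Labor force = 0.6772 × 269.10 = 182.23 million.
Unemployed = 0.0963 × 182.23 ≈ 17.55 million.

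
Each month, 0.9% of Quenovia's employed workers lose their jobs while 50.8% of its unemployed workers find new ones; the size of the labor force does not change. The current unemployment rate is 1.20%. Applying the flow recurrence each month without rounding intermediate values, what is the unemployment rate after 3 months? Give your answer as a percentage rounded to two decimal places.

Unemployment rate after three months ≈ 1.68%.

With a fixed labor force, u_{t+1} = u_t + s·(1−u_t) − f·u_t = u_t·(1−s−f) + s.
Here 1−s−f = 0.483 and s = 0.009.
u_1 = 0.012000 × 0.483 + 0.009 = 0.014796.
u_2 = 0.014796 × 0.483 + 0.009 = 0.016146.
u_3 = 0.016146 × 0.483 + 0.009 = 0.016799.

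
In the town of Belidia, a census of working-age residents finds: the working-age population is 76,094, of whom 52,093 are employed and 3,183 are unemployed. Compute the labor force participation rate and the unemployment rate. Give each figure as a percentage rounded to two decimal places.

Labor force = employed + unemployed = 52,093 + 3,183 = 55,276.
Unemployment rate = 3,183 / 55,276 = 5.76%.
Labor force participation rate = 55,276 / 76,094 = 72.64%.

Labor force participation rate ≈ 72.64%; unemployment rate ≈ 5.76%.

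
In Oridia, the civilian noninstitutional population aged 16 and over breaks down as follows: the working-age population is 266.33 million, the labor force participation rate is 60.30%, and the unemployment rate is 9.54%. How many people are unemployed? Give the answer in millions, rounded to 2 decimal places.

Labor force = 0.6030 × 266.33 = 160.60 million.
Unemployed = 0.0954 × 160.60 ≈ 15.32 million.

About 15.32 million are unemployed.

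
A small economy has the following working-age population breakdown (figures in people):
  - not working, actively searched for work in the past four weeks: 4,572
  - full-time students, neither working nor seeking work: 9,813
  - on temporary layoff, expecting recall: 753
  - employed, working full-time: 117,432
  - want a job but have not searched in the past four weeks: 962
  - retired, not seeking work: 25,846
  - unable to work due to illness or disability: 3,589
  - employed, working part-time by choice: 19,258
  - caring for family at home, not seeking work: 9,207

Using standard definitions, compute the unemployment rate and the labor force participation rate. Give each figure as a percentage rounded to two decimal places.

Employed = 117,432 + 19,258 = 136,690.
Unemployed = 4,572 + 753 = 5,325 (jobless and actively searching, or on temporary layoff).
Labor force = 136,690 + 5,325 = 142,015.
Not in labor force = 9,813 + 962 + 25,846 + 3,589 + 9,207 = 49,417 (those not working and not actively searching are outside the labor force — including those who want a job but have given up searching).
Civilian working-age population = 142,015 + 49,417 = 191,432.
Unemployment rate = 5,325 / 142,015 = 3.75%.
Labor force participation rate = 142,015 / 191,432 = 74.19%.

Unemployment rate ≈ 3.75%; labor force participation rate ≈ 74.19%.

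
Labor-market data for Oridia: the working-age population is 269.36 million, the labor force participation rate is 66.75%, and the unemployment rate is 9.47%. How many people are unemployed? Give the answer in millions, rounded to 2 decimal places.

About 17.03 million are unemployed.

Labor force = 0.6675 × 269.36 = 179.80 million.
Unemployed = 0.0947 × 179.80 ≈ 17.03 million.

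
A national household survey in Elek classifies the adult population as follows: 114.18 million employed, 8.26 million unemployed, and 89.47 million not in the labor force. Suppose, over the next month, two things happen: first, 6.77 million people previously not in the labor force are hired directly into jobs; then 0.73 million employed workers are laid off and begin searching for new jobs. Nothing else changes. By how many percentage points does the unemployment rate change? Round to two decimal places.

Initially, labor force = 114.18 + 8.26 = 122.44 million, so u = 8.26/122.44 = 6.75%.
After the first change, employed and labor force both rise by 6.77; unemployed unchanged → E = 120.95, U = 8.26, labor force = 129.21 million.
After the second change, employed falls and unemployed rises by 0.73; labor force unchanged → E = 120.22, U = 8.99, labor force = 129.21 million.
New unemployment rate = 8.99 / 129.21 = 6.96%.
Change = 6.96% − 6.75% = +0.21 percentage points.

The unemployment rate changes by +0.21 percentage points.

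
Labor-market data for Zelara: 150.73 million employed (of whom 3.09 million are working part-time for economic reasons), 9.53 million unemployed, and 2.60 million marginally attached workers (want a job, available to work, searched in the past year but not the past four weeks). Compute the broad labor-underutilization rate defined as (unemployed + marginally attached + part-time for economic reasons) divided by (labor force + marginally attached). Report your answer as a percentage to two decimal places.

Broad underutilization rate ≈ 9.35%.

Labor force = 150.73 + 9.53 = 160.26 million.
Numerator = 9.53 + 2.60 + 3.09 = 15.22 million.
Denominator = 160.26 + 2.60 = 162.86 million.
Broad rate = 15.22 / 162.86 = 9.35%.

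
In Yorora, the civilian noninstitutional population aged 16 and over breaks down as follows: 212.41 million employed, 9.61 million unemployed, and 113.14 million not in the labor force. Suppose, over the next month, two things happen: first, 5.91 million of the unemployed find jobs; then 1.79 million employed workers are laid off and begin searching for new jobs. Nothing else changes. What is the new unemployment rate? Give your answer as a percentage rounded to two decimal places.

Initially, labor force = 212.41 + 9.61 = 222.02 million, so u = 9.61/222.02 = 4.33%.
After the first change, unemployed falls and employed rises by 5.91; labor force unchanged → E = 218.32, U = 3.70, labor force = 222.02 million.
After the second change, employed falls and unemployed rises by 1.79; labor force unchanged → E = 216.53, U = 5.49, labor force = 222.02 million.
New unemployment rate = 5.49 / 222.02 = 2.47%.

New unemployment rate ≈ 2.47%.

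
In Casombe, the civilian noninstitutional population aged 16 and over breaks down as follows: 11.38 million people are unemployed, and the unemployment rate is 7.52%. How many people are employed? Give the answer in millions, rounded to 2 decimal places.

About 139.95 million are employed.

Labor force = U / u = 11.38 / 0.0752 ≈ 151.33 million.
Employed = labor force − unemployed = 151.33 − 11.38 = 139.95 million.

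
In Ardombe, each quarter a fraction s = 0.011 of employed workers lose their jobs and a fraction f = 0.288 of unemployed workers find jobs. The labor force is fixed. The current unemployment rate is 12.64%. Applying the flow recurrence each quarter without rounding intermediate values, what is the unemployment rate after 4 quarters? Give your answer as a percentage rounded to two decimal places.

With a fixed labor force, u_{t+1} = u_t + s·(1−u_t) − f·u_t = u_t·(1−s−f) + s.
Here 1−s−f = 0.701 and s = 0.011.
u_1 = 0.126400 × 0.701 + 0.011 = 0.099606.
u_2 = 0.099606 × 0.701 + 0.011 = 0.080824.
u_3 = 0.080824 × 0.701 + 0.011 = 0.067658.
u_4 = 0.067658 × 0.701 + 0.011 = 0.058428.

Unemployment rate after four quarters ≈ 5.84%.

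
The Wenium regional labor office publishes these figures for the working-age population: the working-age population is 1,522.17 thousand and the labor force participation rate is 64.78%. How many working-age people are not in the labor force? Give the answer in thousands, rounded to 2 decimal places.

About 536.11 thousand are not in the labor force.

Share not in the labor force = 1 − 0.6478 = 0.3522.
Not in labor force = 0.3522 × 1,522.17 ≈ 536.11 thousand.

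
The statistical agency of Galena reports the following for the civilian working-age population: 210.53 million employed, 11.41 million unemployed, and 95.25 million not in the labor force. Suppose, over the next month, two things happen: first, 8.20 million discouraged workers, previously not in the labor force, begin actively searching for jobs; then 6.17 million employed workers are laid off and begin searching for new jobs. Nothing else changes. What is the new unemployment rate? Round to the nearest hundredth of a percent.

Initially, labor force = 210.53 + 11.41 = 221.94 million, so u = 11.41/221.94 = 5.14%.
After the first change, unemployed and labor force both rise by 8.20 → E = 210.53, U = 19.61, labor force = 230.14 million.
After the second change, employed falls and unemployed rises by 6.17; labor force unchanged → E = 204.36, U = 25.78, labor force = 230.14 million.
New unemployment rate = 25.78 / 230.14 = 11.20%.

New unemployment rate ≈ 11.20%.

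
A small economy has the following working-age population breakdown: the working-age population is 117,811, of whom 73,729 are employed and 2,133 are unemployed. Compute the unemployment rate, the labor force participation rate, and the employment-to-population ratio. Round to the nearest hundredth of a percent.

Unemployment rate ≈ 2.81%; labor force participation rate ≈ 64.39%; employment-population ratio ≈ 62.58%.

Labor force = employed + unemployed = 73,729 + 2,133 = 75,862.
Unemployment rate = 2,133 / 75,862 = 2.81%.
Labor force participation rate = 75,862 / 117,811 = 64.39%.
Employment-population ratio = 73,729 / 117,811 = 62.58%.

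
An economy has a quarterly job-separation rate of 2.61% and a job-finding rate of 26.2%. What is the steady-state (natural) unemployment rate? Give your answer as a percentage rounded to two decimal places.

At steady state the flows balance: s·E = f·U, so U/(E+U) = s/(s+f).
u* = 2.61 / (2.61 + 26.2) = 2.61 / 28.81 = 9.06%.

Steady-state unemployment rate ≈ 9.06%.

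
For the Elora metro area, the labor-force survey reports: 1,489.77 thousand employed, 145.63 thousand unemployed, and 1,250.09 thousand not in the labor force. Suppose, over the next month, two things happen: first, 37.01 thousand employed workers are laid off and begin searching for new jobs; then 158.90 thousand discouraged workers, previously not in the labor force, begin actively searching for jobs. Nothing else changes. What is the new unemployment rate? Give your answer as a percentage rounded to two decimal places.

Initially, labor force = 1,489.77 + 145.63 = 1,635.40 thousand, so u = 145.63/1,635.40 = 8.90%.
After the first change, employed falls and unemployed rises by 37.01; labor force unchanged → E = 1,452.76, U = 182.64, labor force = 1,635.40 thousand.
After the second change, unemployed and labor force both rise by 158.90 → E = 1,452.76, U = 341.54, labor force = 1,794.30 thousand.
New unemployment rate = 341.54 / 1,794.30 = 19.03%.

New unemployment rate ≈ 19.03%.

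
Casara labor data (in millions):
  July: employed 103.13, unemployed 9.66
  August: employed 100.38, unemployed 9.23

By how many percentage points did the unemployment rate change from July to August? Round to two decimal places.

July: labor force = 103.13 + 9.66 = 112.79; u = 9.66/112.79 = 8.56%.
August: labor force = 100.38 + 9.23 = 109.61; u = 9.23/109.61 = 8.42%.
Change = 8.42% − 8.56% = −0.14 pp.

The unemployment rate changed by −0.14 percentage points.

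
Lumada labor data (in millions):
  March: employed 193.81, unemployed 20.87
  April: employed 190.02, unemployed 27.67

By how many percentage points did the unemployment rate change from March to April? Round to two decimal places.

March: labor force = 193.81 + 20.87 = 214.68; u = 20.87/214.68 = 9.72%.
April: labor force = 190.02 + 27.67 = 217.69; u = 27.67/217.69 = 12.71%.
Change = 12.71% − 9.72% = +2.99 pp.

The unemployment rate changed by +2.99 percentage points.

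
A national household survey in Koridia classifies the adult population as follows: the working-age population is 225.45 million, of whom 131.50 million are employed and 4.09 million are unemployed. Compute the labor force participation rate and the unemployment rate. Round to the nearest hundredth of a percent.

Labor force = employed + unemployed = 131.50 + 4.09 = 135.59 million.
Unemployment rate = 4.09 / 135.59 = 3.02%.
Labor force participation rate = 135.59 / 225.45 = 60.14%.

Labor force participation rate ≈ 60.14%; unemployment rate ≈ 3.02%.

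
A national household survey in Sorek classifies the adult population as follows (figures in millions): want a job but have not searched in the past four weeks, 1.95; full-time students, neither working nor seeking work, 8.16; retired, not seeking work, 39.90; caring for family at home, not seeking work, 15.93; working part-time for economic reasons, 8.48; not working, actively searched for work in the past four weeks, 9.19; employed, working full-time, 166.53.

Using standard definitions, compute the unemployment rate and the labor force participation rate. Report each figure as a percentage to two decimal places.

Employed = 8.48 + 166.53 = 175.01 million (anyone who worked, including part-time for economic reasons, counts as employed).
Unemployed = 9.19 million.
Labor force = 175.01 + 9.19 = 184.20 million.
Not in labor force = 1.95 + 8.16 + 39.90 + 15.93 = 65.94 million (those not working and not actively searching are outside the labor force — including those who want a job but have given up searching).
Civilian working-age population = 184.20 + 65.94 = 250.14 million.
Unemployment rate = 9.19 / 184.20 = 4.99%.
Labor force participation rate = 184.20 / 250.14 = 73.64%.

Unemployment rate ≈ 4.99%; labor force participation rate ≈ 73.64%.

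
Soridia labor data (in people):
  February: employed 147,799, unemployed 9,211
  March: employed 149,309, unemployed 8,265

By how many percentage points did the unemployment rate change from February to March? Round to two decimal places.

February: labor force = 147,799 + 9,211 = 157,010; u = 9,211/157,010 = 5.87%.
March: labor force = 149,309 + 8,265 = 157,574; u = 8,265/157,574 = 5.25%.
Change = 5.25% − 5.87% = −0.62 pp.

The unemployment rate changed by −0.62 percentage points.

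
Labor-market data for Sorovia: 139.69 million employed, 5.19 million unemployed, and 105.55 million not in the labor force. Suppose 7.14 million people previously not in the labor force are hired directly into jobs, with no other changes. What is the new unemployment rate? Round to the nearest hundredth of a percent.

New unemployment rate ≈ 3.41%.

Initially, labor force = 139.69 + 5.19 = 144.88 million, so u = 5.19/144.88 = 3.58%.
After the change, employed and labor force both rise by 7.14; unemployed unchanged → E = 146.83, U = 5.19, labor force = 152.02 million.
New unemployment rate = 5.19 / 152.02 = 3.41%.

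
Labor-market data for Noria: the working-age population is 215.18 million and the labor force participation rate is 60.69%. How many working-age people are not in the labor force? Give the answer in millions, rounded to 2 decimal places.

Share not in the labor force = 1 − 0.6069 = 0.3931.
Not in labor force = 0.3931 × 215.18 ≈ 84.59 million.

About 84.59 million are not in the labor force.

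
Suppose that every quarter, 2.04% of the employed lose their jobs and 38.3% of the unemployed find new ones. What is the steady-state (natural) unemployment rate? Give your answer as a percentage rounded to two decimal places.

At steady state the flows balance: s·E = f·U, so U/(E+U) = s/(s+f).
u* = 2.04 / (2.04 + 38.3) = 2.04 / 40.34 = 5.06%.

Steady-state unemployment rate ≈ 5.06%.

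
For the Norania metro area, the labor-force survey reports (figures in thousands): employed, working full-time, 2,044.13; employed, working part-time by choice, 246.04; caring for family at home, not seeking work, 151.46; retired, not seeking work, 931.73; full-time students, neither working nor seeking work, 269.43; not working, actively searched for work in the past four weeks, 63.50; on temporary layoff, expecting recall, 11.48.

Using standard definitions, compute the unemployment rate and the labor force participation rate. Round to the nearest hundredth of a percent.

Employed = 2,044.13 + 246.04 = 2,290.17 thousand.
Unemployed = 63.50 + 11.48 = 74.98 thousand (jobless and actively searching, or on temporary layoff).
Labor force = 2,290.17 + 74.98 = 2,365.15 thousand.
Not in labor force = 151.46 + 931.73 + 269.43 = 1,352.62 thousand (those not working and not actively searching are outside the labor force).
Civilian working-age population = 2,365.15 + 1,352.62 = 3,717.77 thousand.
Unemployment rate = 74.98 / 2,365.15 = 3.17%.
Labor force participation rate = 2,365.15 / 3,717.77 = 63.62%.

Unemployment rate ≈ 3.17%; labor force participation rate ≈ 63.62%.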